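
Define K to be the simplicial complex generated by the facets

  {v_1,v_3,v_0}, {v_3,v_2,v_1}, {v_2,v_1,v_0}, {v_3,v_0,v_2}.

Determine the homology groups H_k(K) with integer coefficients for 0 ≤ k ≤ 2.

H_0 ≅ Z,  H_1 = 0,  H_2 ≅ Z.

Fix the vertex order v_0 < v_1 < v_2 < v_3 and write every simplex with vertices in increasing order. Then dim K = 2 and the simplices of K are:

  0-simplices (4): [v_0], [v_1], [v_2], [v_3]
  1-simplices (6): [v_0,v_1], [v_0,v_2], [v_0,v_3], [v_1,v_2], [v_1,v_3], [v_2,v_3]
  2-simplices (4): [v_0,v_1,v_2], [v_0,v_1,v_3], [v_0,v_2,v_3], [v_1,v_2,v_3]

Hence C_0 ≅ Z^4, C_1 ≅ Z^6, C_2 ≅ Z^4.

The boundary map ∂_1: C_1 → C_0 is given by ∂[p,q] = [q] − [p].
As a 4×6 matrix over Z this has rank 3, with invariant factors (1,1,1).

∂_2: C_2 → C_1 sends each 2-simplex [p,q,r] to [q,r] − [p,r] + [p,q]. For instance
  ∂[v_1,v_2,v_3] = [v_2,v_3] − [v_1,v_3] + [v_1,v_2],
  ∂[v_0,v_1,v_2] = [v_1,v_2] − [v_0,v_2] + [v_0,v_1].
As a 6×4 matrix over Z this has rank 3, with invariant factors (1,1,1).

From H_k ≅ ker(∂_k) / im(∂_{k+1}) we obtain:

  H_0: rank C_0 − rank ∂_1 = 4 − 3 = 1, and the invariant factors of ∂_1 are all 1, so H_0 ≅ Z.
  H_1: rank ker ∂_1 − rank ∂_2 = (6 − 3) − 3 = 0, and the invariant factors of ∂_2 are all 1, so H_1 ≅ 0.
  H_2: rank ker ∂_2 − rank ∂_3 = (4 − 3) − 0 = 1, and there is no ∂_3, so H_2 ≅ Z.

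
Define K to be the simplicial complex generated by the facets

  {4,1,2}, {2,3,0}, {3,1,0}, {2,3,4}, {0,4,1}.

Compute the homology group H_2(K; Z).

H_2 ≅ 0.

Fix the vertex order 0 < 1 < 2 < 3 < 4 and write every simplex with vertices in increasing order. Then dim K = 2 and the simplices of K are:

  0-simplices (5): [0], [1], [2], [3], [4]
  1-simplices (10): [0,1], [0,2], [0,3], [0,4], [1,2], [1,3], [1,4], [2,3], [2,4], [3,4]
  2-simplices (5): [0,1,3], [0,1,4], [0,2,3], [1,2,4], [2,3,4]

Hence C_0 ≅ Z^5, C_1 ≅ Z^10, C_2 ≅ Z^5.

The boundary map ∂_1: C_1 → C_0 sends each edge [p,q] (with p < q) to q − p.
The resulting 5×10 matrix has rank 4, and its Smith normal form has invariant factors (1,1,1,1).

Boundary ∂_2: C_2 → C_1 sends each 2-simplex [p,q,r] to [q,r] − [p,r] + [p,q]. For instance
  ∂[0,1,4] = [1,4] − [0,4] + [0,1],
  ∂[0,2,3] = [2,3] − [0,3] + [0,2].
This gives a 10×5 integer matrix of rank 5; reducing to Smith normal form yields diagonal entries (1,1,1,1,1).

Now H_k = ker ∂_k / im ∂_{k+1}, so:

  H_2: rank ker ∂_2 − rank ∂_3 = (5 − 5) − 0 = 0, and there is no ∂_3, so H_2 = 0.

(K is a triangulation of the Möbius band.)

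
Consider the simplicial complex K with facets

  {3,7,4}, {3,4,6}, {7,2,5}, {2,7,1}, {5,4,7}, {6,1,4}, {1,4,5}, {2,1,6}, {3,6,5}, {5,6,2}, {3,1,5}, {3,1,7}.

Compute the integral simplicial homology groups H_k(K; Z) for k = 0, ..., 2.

Order the vertices as 1 < 2 < 3 < 4 < 5 < 6 < 7. Listing each simplex with vertices in this order, K has dimension 2 with simplices:

  0-simplices (7): [1], [2], [3], [4], [5], [6], [7]
  1-simplices (18): [1,2], [1,3], [1,4], [1,5], [1,6], [1,7], [2,5], [2,6], [2,7], [3,4], [3,5], [3,6], [3,7], [4,5], [4,6], [4,7], [5,6], [5,7]
  2-simplices (12): [1,2,6], [1,2,7], [1,3,5], [1,3,7], [1,4,5], [1,4,6], [2,5,6], [2,5,7], [3,4,6], [3,4,7], [3,5,6], [4,5,7]

Hence C_0 ≅ Z^7, C_1 ≅ Z^18, C_2 ≅ Z^12.

The boundary map ∂_1: C_1 → C_0 is given by ∂[p,q] = [q] − [p]. For instance
  ∂[5,7] = [7] − [5].
This gives a 7×18 integer matrix of rank 6; reducing to Smith normal form yields diagonal entries (1,1,1,1,1,1).

The boundary map ∂_2: C_2 → C_1 maps a triangle to the signed sum of its edges. For instance
  ∂[4,5,7] = [5,7] − [4,7] + [4,5],
  ∂[1,4,5] = [4,5] − [1,5] + [1,4].
This gives a 18×12 integer matrix of rank 12; reducing to Smith normal form yields diagonal entries (1,1,1,1,1,1,1,1,1,1,1,2).

From H_k ≅ ker(∂_k) / im(∂_{k+1}) we obtain:

  H_0: rank C_0 − rank ∂_1 = 7 − 6 = 1, and the invariant factors of ∂_1 are all 1, so H_0 ≅ Z.
  H_1: rank ker ∂_1 − rank ∂_2 = (18 − 6) − 12 = 0, and ∂_2 has invariant factor 2 > 1, so H_1 ≅ Z/2.
  H_2: rank ker ∂_2 − rank ∂_3 = (12 − 12) − 0 = 0, and there is no ∂_3, so H_2 ≅ 0.

As a check, the Euler characteristic is 7 − 18 + 12 = 1, which agrees with 1 − 0 + 0 = 1.

H_0 = Z,  H_1 = Z/2,  H_2 = 0.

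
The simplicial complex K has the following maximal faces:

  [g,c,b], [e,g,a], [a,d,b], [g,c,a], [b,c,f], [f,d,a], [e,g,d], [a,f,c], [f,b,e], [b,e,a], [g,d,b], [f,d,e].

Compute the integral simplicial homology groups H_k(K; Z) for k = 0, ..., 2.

H_0 ≅ Z,  H_1 ≅ Z/2Z,  H_2 = 0.

Fix the vertex order a < b < c < d < e < f < g and write every simplex with vertices in increasing order. Then dim K = 2 and the simplices of K are:

  0-simplices (7): a, b, c, d, e, f, g
  1-simplices (18): ab, ac, ad, ae, af, ag, bc, bd, be, bf, bg, cf, cg, de, df, dg, ef, eg
  2-simplices (12): abd, abe, acf, acg, adf, aeg, bcf, bcg, bdg, bef, def, deg

so the chain groups are C_0 ≅ Z^7, C_1 ≅ Z^18, C_2 ≅ Z^12.

The boundary map ∂_1: C_1 → C_0 is given by ∂[p,q] = [q] − [p]. For instance
  ∂ac = c − a.
The 7×18 boundary matrix has rank 6 and Smith normal form diag(1,1,1,1,1,1).

The boundary map ∂_2: C_2 → C_1 maps a triangle to the signed sum of its edges. For instance
  ∂bcf = cf − bf + bc,
  ∂acg = cg − ag + ac.
The resulting 18×12 matrix has rank 12, and its Smith normal form has invariant factors (1,1,1,1,1,1,1,1,1,1,1,2).

Computing H_k = (kernel of ∂_k) / (image of ∂_{k+1}):

  H_0: rank C_0 − rank ∂_1 = 7 − 6 = 1, and the invariant factors of ∂_1 are all 1, so H_0 ≅ Z.
  H_1: rank ker ∂_1 − rank ∂_2 = (18 − 6) − 12 = 0, and ∂_2 has invariant factor 2 > 1, so H_1 ≅ Z/2Z.
  H_2: rank ker ∂_2 − rank ∂_3 = (12 − 12) − 0 = 0, and there is no ∂_3, so H_2 ≅ 0.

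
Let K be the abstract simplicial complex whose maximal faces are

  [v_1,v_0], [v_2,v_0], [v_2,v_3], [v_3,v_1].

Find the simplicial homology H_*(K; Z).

Fix the vertex order v_0 < v_1 < v_2 < v_3 and write every simplex with vertices in increasing order. Then dim K = 1 and the simplices of K are:

  0-simplices (4): [v_0], [v_1], [v_2], [v_3]
  1-simplices (4): [v_0,v_1], [v_0,v_2], [v_1,v_3], [v_2,v_3]

Hence C_0 ≅ Z^4, C_1 ≅ Z^4.

∂_1: C_1 → C_0 sends each edge [p,q] (with p < q) to q − p. For instance
  ∂[v_0,v_2] = [v_2] − [v_0].
The resulting 4×4 matrix has rank 3, and its Smith normal form has invariant factors (1,1,1).

Computing H_k = (kernel of ∂_k) / (image of ∂_{k+1}):

  H_0: rank C_0 − rank ∂_1 = 4 − 3 = 1, and the invariant factors of ∂_1 are all 1, so H_0 = Z.
  H_1: rank ker ∂_1 − rank ∂_2 = (4 − 3) − 0 = 1, and there is no ∂_2, so H_1 = Z.

H_0 = Z,  H_1 = Z.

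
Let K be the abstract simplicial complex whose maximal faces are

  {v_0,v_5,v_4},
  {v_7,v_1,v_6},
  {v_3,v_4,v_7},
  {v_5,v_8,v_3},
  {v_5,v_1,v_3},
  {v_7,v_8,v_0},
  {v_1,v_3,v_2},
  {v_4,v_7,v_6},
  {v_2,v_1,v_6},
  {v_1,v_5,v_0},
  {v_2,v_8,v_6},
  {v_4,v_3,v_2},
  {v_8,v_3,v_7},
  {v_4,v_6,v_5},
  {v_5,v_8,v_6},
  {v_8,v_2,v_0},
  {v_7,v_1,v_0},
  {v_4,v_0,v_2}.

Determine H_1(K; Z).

H_1 ≅ Z^2.

Fix the vertex order v_0 < v_1 < v_2 < v_3 < v_4 < v_5 < v_6 < v_7 < v_8 and write every simplex with vertices in increasing order. Then dim K = 2 and the simplices of K are:

  0-simplices (9): [v_0], [v_1], [v_2], [v_3], [v_4], [v_5], [v_6], [v_7], [v_8]
  1-simplices (27): (27 of them)
  2-simplices (18): (18 of them)

giving chain groups C_0 ≅ Z^9, C_1 ≅ Z^27, C_2 ≅ Z^18.

Boundary ∂_1: C_1 → C_0 sends each edge [p,q] (with p < q) to q − p.
As a 9×27 matrix over Z this has rank 8, with invariant factors (1,1,1,1,1,1,1,1).

∂_2: C_2 → C_1 acts by ∂[p,q,r] = [q,r] − [p,r] + [p,q]. For instance
  ∂[v_3,v_5,v_8] = [v_5,v_8] − [v_3,v_8] + [v_3,v_5],
  ∂[v_1,v_2,v_3] = [v_2,v_3] − [v_1,v_3] + [v_1,v_2].
The resulting 27×18 matrix has rank 17, and its Smith normal form has invariant factors (1,1,1,1,1,1,1,1,1,1,1,1,1,1,1,1,1).

Computing H_k = (kernel of ∂_k) / (image of ∂_{k+1}):

  H_1: rank ker ∂_1 − rank ∂_2 = (27 − 8) − 17 = 2, and the invariant factors of ∂_2 are all 1, so H_1 = Z^2.

(K is a triangulation of the torus T^2.)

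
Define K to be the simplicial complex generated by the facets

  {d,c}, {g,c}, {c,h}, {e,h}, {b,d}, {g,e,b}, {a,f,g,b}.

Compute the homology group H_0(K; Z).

Take the total order a < b < c < d < e < f < g < h on the vertex set. Then K (dimension 3) consists of the simplices:

  0-simplices (8): a, b, c, d, e, f, g, h
  1-simplices (13): ab, af, ag, bd, be, bf, bg, cd, cg, ch, eg, eh, fg
  2-simplices (5): abf, abg, afg, beg, bfg
  3-simplices (1): abfg

Hence C_0 ≅ Z^8, C_1 ≅ Z^13, C_2 ≅ Z^5, C_3 ≅ Z^1.

∂_1: C_1 → C_0 is given by ∂[p,q] = [q] − [p]. For instance
  ∂ab = b − a.
The resulting 8×13 matrix has rank 7, and its Smith normal form has invariant factors (1,1,1,1,1,1,1).

∂_2: C_2 → C_1 acts by ∂[p,q,r] = [q,r] − [p,r] + [p,q]. For instance
  ∂afg = fg − ag + af,
  ∂abg = bg − ag + ab.
The resulting 13×5 matrix has rank 4, and its Smith normal form has invariant factors (1,1,1,1).

∂_3: C_3 → C_2 sends each 3-simplex σ to the alternating sum Σ_i (−1)^i (σ with its i-th vertex removed). For instance
  ∂abfg = bfg − afg + abg − abf.
This gives a 5×1 integer matrix of rank 1; reducing to Smith normal form yields diagonal entries (1).

Reading off H_k = ker ∂_k / im ∂_{k+1}:

  H_0: rank C_0 − rank ∂_1 = 8 − 7 = 1, and the invariant factors of ∂_1 are all 1, so H_0 ≅ Z.

H_0 = Z.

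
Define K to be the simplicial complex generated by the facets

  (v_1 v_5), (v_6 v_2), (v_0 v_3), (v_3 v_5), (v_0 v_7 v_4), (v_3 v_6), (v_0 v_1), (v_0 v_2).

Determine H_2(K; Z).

Take the total order v_0 < v_1 < v_2 < v_3 < v_4 < v_5 < v_6 < v_7 on the vertex set. Then K (dimension 2) consists of the simplices:

  0-simplices (8): [v_0], [v_1], [v_2], [v_3], [v_4], [v_5], [v_6], [v_7]
  1-simplices (10): [v_0,v_1], [v_0,v_2], [v_0,v_3], [v_0,v_4], [v_0,v_7], [v_1,v_5], [v_2,v_6], [v_3,v_5], [v_3,v_6], [v_4,v_7]
  2-simplices (1): [v_0,v_4,v_7]

giving chain groups C_0 ≅ Z^8, C_1 ≅ Z^10, C_2 ≅ Z^1.

The boundary map ∂_1: C_1 → C_0 maps an edge to its endpoints' difference, ∂[p,q] = q − p.
As a 8×10 matrix over Z this has rank 7, with invariant factors (1,1,1,1,1,1,1).

∂_2: C_2 → C_1 maps a triangle to the signed sum of its edges. For instance
  ∂[v_0,v_4,v_7] = [v_4,v_7] − [v_0,v_7] + [v_0,v_4].
The 10×1 boundary matrix has rank 1 and Smith normal form diag(1).

Now H_k = ker ∂_k / im ∂_{k+1}, so:

  H_2: rank ker ∂_2 − rank ∂_3 = (1 − 1) − 0 = 0, and there is no ∂_3, so H_2 ≅ 0.

H_2 = 0.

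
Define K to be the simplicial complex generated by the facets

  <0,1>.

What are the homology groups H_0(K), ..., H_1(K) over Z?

We work with the vertex ordering 0 < 1. The simplices of K, each written with vertices in increasing order, are:

  0-simplices (2): [0], [1]
  1-simplices (1): [0,1]

Hence C_0 ≅ Z^2, C_1 ≅ Z^1.

∂_1: C_1 → C_0 is given by ∂[p,q] = [q] − [p].
This gives a 2×1 integer matrix of rank 1; reducing to Smith normal form yields diagonal entries (1).

Reading off H_k = ker ∂_k / im ∂_{k+1}:

  H_0: rank C_0 − rank ∂_1 = 2 − 1 = 1, and the invariant factors of ∂_1 are all 1, so H_0 ≅ Z.
  H_1: rank ker ∂_1 − rank ∂_2 = (1 − 1) − 0 = 0, and there is no ∂_2, so H_1 ≅ 0.

As a check, the Euler characteristic is 2 − 1 = 1, which agrees with 1 − 0 = 1.

H_0 ≅ Z,  H_1 = 0.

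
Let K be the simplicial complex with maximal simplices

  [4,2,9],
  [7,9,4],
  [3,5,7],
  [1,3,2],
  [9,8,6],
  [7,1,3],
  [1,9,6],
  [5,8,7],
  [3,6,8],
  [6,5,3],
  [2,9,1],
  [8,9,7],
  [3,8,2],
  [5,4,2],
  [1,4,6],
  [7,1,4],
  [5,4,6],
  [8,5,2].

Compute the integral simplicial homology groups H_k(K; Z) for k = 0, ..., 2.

H_0 ≅ Z,  H_1 ≅ Z ⊕ Z/2,  H_2 = 0.

We work with the vertex ordering 1 < 2 < 3 < 4 < 5 < 6 < 7 < 8 < 9. The simplices of K, each written with vertices in increasing order, are:

  0-simplices (9): [1], [2], [3], [4], [5], [6], [7], [8], [9]
  1-simplices (27): (27 of them)
  2-simplices (18): [1,2,3], [1,2,9], [1,3,7], [1,4,6], [1,4,7], [1,6,9], [2,3,8], [2,4,5], [2,4,9], [2,5,8], [3,5,6], [3,5,7], [3,6,8], [4,5,6], [4,7,9], [5,7,8], [6,8,9], [7,8,9]

so the chain groups are C_0 ≅ Z^9, C_1 ≅ Z^27, C_2 ≅ Z^18.

Boundary ∂_1: C_1 → C_0 is given by ∂[p,q] = [q] − [p]. For instance
  ∂[2,8] = [8] − [2].
This gives a 9×27 integer matrix of rank 8; reducing to Smith normal form yields diagonal entries (1,1,1,1,1,1,1,1).

Boundary ∂_2: C_2 → C_1 sends each 2-simplex [p,q,r] to [q,r] − [p,r] + [p,q]. For instance
  ∂[2,4,9] = [4,9] − [2,9] + [2,4],
  ∂[4,5,6] = [5,6] − [4,6] + [4,5].
The 27×18 boundary matrix has rank 18 and Smith normal form diag(1,1,1,1,1,1,1,1,1,1,1,1,1,1,1,1,1,2).

Computing H_k = (kernel of ∂_k) / (image of ∂_{k+1}):

  H_0: rank C_0 − rank ∂_1 = 9 − 8 = 1, and the invariant factors of ∂_1 are all 1, so H_0 ≅ Z.
  H_1: rank ker ∂_1 − rank ∂_2 = (27 − 8) − 18 = 1, and ∂_2 has invariant factor 2 > 1, so H_1 ≅ Z ⊕ Z/2.
  H_2: rank ker ∂_2 − rank ∂_3 = (18 − 18) − 0 = 0, and there is no ∂_3, so H_2 ≅ 0.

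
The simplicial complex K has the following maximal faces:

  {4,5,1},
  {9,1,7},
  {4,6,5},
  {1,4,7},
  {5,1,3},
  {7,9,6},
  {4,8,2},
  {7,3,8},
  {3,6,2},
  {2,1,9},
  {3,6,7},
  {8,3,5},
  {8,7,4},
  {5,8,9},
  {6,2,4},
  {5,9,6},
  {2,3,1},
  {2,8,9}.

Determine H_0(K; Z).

Take the total order 1 < 2 < 3 < 4 < 5 < 6 < 7 < 8 < 9 on the vertex set. Then K (dimension 2) consists of the simplices:

  0-simplices (9): [1], [2], [3], [4], [5], [6], [7], [8], [9]
  1-simplices (27): (27 of them)
  2-simplices (18): [1,2,3], [1,2,9], [1,3,5], [1,4,5], [1,4,7], [1,7,9], [2,3,6], [2,4,6], [2,4,8], [2,8,9], [3,5,8], [3,6,7], [3,7,8], [4,5,6], [4,7,8], [5,6,9], [5,8,9], [6,7,9]

giving chain groups C_0 ≅ Z^9, C_1 ≅ Z^27, C_2 ≅ Z^18.

∂_1: C_1 → C_0 is given by ∂[p,q] = [q] − [p]. For instance
  ∂[1,9] = [9] − [1].
The 9×27 boundary matrix has rank 8 and Smith normal form diag(1,1,1,1,1,1,1,1).

The boundary map ∂_2: C_2 → C_1 maps a triangle to the signed sum of its edges. For instance
  ∂[1,7,9] = [7,9] − [1,9] + [1,7],
  ∂[3,7,8] = [7,8] − [3,8] + [3,7].
The resulting 27×18 matrix has rank 17, and its Smith normal form has invariant factors (1,1,1,1,1,1,1,1,1,1,1,1,1,1,1,1,1).

From H_k ≅ ker(∂_k) / im(∂_{k+1}) we obtain:

  H_0: rank C_0 − rank ∂_1 = 9 − 8 = 1, and the invariant factors of ∂_1 are all 1, so H_0 = Z.

(K is a triangulation of the torus T^2.)

H_0 = Z.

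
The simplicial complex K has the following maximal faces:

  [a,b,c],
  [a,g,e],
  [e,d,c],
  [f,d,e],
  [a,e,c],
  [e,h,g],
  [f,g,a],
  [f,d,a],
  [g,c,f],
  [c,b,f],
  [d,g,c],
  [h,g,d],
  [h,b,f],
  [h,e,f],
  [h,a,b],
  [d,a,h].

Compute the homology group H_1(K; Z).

H_1 = Z^2.

Take the total order a < b < c < d < e < f < g < h on the vertex set. Then K (dimension 2) consists of the simplices:

  0-simplices (8): a, b, c, d, e, f, g, h
  1-simplices (24): ab, ac, ad, ae, af, ag, ah, bc, bf, bh, cd, ce, cf, cg, de, df, dg, dh, ef, eg, eh, fg, fh, gh
  2-simplices (16): abc, abh, ace, adf, adh, aeg, afg, bcf, bfh, cde, cdg, cfg, def, dgh, efh, egh

so the chain groups are C_0 ≅ Z^8, C_1 ≅ Z^24, C_2 ≅ Z^16.

Boundary ∂_1: C_1 → C_0 is given by ∂[p,q] = [q] − [p]. For instance
  ∂fh = h − f.
This gives a 8×24 integer matrix of rank 7; reducing to Smith normal form yields diagonal entries (1,1,1,1,1,1,1).

Boundary ∂_2: C_2 → C_1 maps a triangle to the signed sum of its edges. For instance
  ∂bfh = fh − bh + bf,
  ∂abc = bc − ac + ab.
The resulting 24×16 matrix has rank 15, and its Smith normal form has invariant factors (1,1,1,1,1,1,1,1,1,1,1,1,1,1,1).

Reading off H_k = ker ∂_k / im ∂_{k+1}:

  H_1: rank ker ∂_1 − rank ∂_2 = (24 − 7) − 15 = 2, and the invariant factors of ∂_2 are all 1, so H_1 = Z^2.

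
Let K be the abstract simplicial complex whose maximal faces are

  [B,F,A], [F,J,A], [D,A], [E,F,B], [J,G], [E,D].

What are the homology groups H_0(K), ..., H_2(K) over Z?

H_0 = Z,  H_1 = Z,  H_2 = 0.

Fix the vertex order A < B < D < E < F < G < J and write every simplex with vertices in increasing order. Then dim K = 2 and the simplices of K are:

  0-simplices (7): A, B, D, E, F, G, J
  1-simplices (10): AB, AD, AF, AJ, BE, BF, DE, EF, FJ, GJ
  2-simplices (3): ABF, AFJ, BEF

giving chain groups C_0 ≅ Z^7, C_1 ≅ Z^10, C_2 ≅ Z^3.

Boundary ∂_1: C_1 → C_0 sends each edge [p,q] (with p < q) to q − p.
As a 7×10 matrix over Z this has rank 6, with invariant factors (1,1,1,1,1,1).

∂_2: C_2 → C_1 maps a triangle to the signed sum of its edges. For instance
  ∂BEF = EF − BF + BE,
  ∂AFJ = FJ − AJ + AF.
As a 10×3 matrix over Z this has rank 3, with invariant factors (1,1,1).

From H_k ≅ ker(∂_k) / im(∂_{k+1}) we obtain:

  H_0: rank C_0 − rank ∂_1 = 7 − 6 = 1, and the invariant factors of ∂_1 are all 1, so H_0 = Z.
  H_1: rank ker ∂_1 − rank ∂_2 = (10 − 6) − 3 = 1, and the invariant factors of ∂_2 are all 1, so H_1 = Z.
  H_2: rank ker ∂_2 − rank ∂_3 = (3 − 3) − 0 = 0, and there is no ∂_3, so H_2 = 0.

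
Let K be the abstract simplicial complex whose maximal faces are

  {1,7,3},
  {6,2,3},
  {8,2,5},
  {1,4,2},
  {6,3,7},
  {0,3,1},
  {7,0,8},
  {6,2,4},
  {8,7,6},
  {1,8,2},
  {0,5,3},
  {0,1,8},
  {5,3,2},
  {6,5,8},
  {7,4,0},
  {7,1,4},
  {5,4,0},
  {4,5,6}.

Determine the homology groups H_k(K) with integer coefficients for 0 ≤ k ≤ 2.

H_0 ≅ Z,  H_1 ≅ Z ⊕ Z_2,  H_2 = 0.

We work with the vertex ordering 0 < 1 < 2 < 3 < 4 < 5 < 6 < 7 < 8. The simplices of K, each written with vertices in increasing order, are:

  0-simplices (9): [0], [1], [2], [3], [4], [5], [6], [7], [8]
  1-simplices (27): (27 of them)
  2-simplices (18): [0,1,3], [0,1,8], [0,3,5], [0,4,5], [0,4,7], [0,7,8], [1,2,4], [1,2,8], [1,3,7], [1,4,7], [2,3,5], [2,3,6], [2,4,6], [2,5,8], [3,6,7], [4,5,6], [5,6,8], [6,7,8]

so the chain groups are C_0 ≅ Z^9, C_1 ≅ Z^27, C_2 ≅ Z^18.

∂_1: C_1 → C_0 is given by ∂[p,q] = [q] − [p]. For instance
  ∂[0,8] = [8] − [0].
This gives a 9×27 integer matrix of rank 8; reducing to Smith normal form yields diagonal entries (1,1,1,1,1,1,1,1).

Boundary ∂_2: C_2 → C_1 sends each 2-simplex [p,q,r] to [q,r] − [p,r] + [p,q]. For instance
  ∂[5,6,8] = [6,8] − [5,8] + [5,6],
  ∂[2,3,6] = [3,6] − [2,6] + [2,3].
As a 27×18 matrix over Z this has rank 18, with invariant factors (1,1,1,1,1,1,1,1,1,1,1,1,1,1,1,1,1,2).

Reading off H_k = ker ∂_k / im ∂_{k+1}:

  H_0: rank C_0 − rank ∂_1 = 9 − 8 = 1, and the invariant factors of ∂_1 are all 1, so H_0 ≅ Z.
  H_1: rank ker ∂_1 − rank ∂_2 = (27 − 8) − 18 = 1, and ∂_2 has invariant factor 2 > 1, so H_1 ≅ Z ⊕ Z_2.
  H_2: rank ker ∂_2 − rank ∂_3 = (18 − 18) − 0 = 0, and there is no ∂_3, so H_2 ≅ 0.

As a check, the Euler characteristic is 9 − 27 + 18 = 0, which agrees with 1 − 1 + 0 = 0.
(K is a triangulation of the Klein bottle.)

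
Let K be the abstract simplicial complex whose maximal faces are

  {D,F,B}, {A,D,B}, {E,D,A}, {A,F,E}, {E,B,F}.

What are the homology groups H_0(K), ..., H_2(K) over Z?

H_0 = Z,  H_1 = Z,  H_2 = 0.

Fix the vertex order A < B < D < E < F and write every simplex with vertices in increasing order. Then dim K = 2 and the simplices of K are:

  0-simplices (5): A, B, D, E, F
  1-simplices (10): AB, AD, AE, AF, BD, BE, BF, DE, DF, EF
  2-simplices (5): ABD, ADE, AEF, BDF, BEF

so the chain groups are C_0 ≅ Z^5, C_1 ≅ Z^10, C_2 ≅ Z^5.

Boundary ∂_1: C_1 → C_0 maps an edge to its endpoints' difference, ∂[p,q] = q − p. For instance
  ∂AB = B − A.
The 5×10 boundary matrix has rank 4 and Smith normal form diag(1,1,1,1).

The boundary map ∂_2: C_2 → C_1 sends each 2-simplex [p,q,r] to [q,r] − [p,r] + [p,q]. For instance
  ∂ABD = BD − AD + AB,
  ∂BEF = EF − BF + BE.
As a 10×5 matrix over Z this has rank 5, with invariant factors (1,1,1,1,1).

Reading off H_k = ker ∂_k / im ∂_{k+1}:

  H_0: rank C_0 − rank ∂_1 = 5 − 4 = 1, and the invariant factors of ∂_1 are all 1, so H_0 ≅ Z.
  H_1: rank ker ∂_1 − rank ∂_2 = (10 − 4) − 5 = 1, and the invariant factors of ∂_2 are all 1, so H_1 ≅ Z.
  H_2: rank ker ∂_2 − rank ∂_3 = (5 − 5) − 0 = 0, and there is no ∂_3, so H_2 ≅ 0.

As a check, the Euler characteristic is 5 − 10 + 5 = 0, which agrees with 1 − 1 + 0 = 0.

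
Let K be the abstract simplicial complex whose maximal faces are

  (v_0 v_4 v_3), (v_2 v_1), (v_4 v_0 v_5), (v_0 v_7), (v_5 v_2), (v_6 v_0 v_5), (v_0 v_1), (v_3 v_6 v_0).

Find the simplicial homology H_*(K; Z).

H_0 = Z,  H_1 = Z,  H_2 = 0.

Take the total order v_0 < v_1 < v_2 < v_3 < v_4 < v_5 < v_6 < v_7 on the vertex set. Then K (dimension 2) consists of the simplices:

  0-simplices (8): [v_0], [v_1], [v_2], [v_3], [v_4], [v_5], [v_6], [v_7]
  1-simplices (12): [v_0,v_1], [v_0,v_3], [v_0,v_4], [v_0,v_5], [v_0,v_6], [v_0,v_7], [v_1,v_2], [v_2,v_5], [v_3,v_4], [v_3,v_6], [v_4,v_5], [v_5,v_6]
  2-simplices (4): [v_0,v_3,v_4], [v_0,v_3,v_6], [v_0,v_4,v_5], [v_0,v_5,v_6]

so the chain groups are C_0 ≅ Z^8, C_1 ≅ Z^12, C_2 ≅ Z^4.

The boundary map ∂_1: C_1 → C_0 maps an edge to its endpoints' difference, ∂[p,q] = q − p. For instance
  ∂[v_5,v_6] = [v_6] − [v_5].
This gives a 8×12 integer matrix of rank 7; reducing to Smith normal form yields diagonal entries (1,1,1,1,1,1,1).

∂_2: C_2 → C_1 sends each 2-simplex [p,q,r] to [q,r] − [p,r] + [p,q]. For instance
  ∂[v_0,v_3,v_6] = [v_3,v_6] − [v_0,v_6] + [v_0,v_3],
  ∂[v_0,v_4,v_5] = [v_4,v_5] − [v_0,v_5] + [v_0,v_4].
As a 12×4 matrix over Z this has rank 4, with invariant factors (1,1,1,1).

From H_k ≅ ker(∂_k) / im(∂_{k+1}) we obtain:

  H_0: rank C_0 − rank ∂_1 = 8 − 7 = 1, and the invariant factors of ∂_1 are all 1, so H_0 ≅ Z.
  H_1: rank ker ∂_1 − rank ∂_2 = (12 − 7) − 4 = 1, and the invariant factors of ∂_2 are all 1, so H_1 ≅ Z.
  H_2: rank ker ∂_2 − rank ∂_3 = (4 − 4) − 0 = 0, and there is no ∂_3, so H_2 ≅ 0.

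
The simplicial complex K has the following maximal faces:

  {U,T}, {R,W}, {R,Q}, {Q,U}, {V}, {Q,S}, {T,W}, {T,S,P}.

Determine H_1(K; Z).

Fix the vertex order P < Q < R < S < T < U < V < W and write every simplex with vertices in increasing order. Then dim K = 2 and the simplices of K are:

  0-simplices (8): P, Q, R, S, T, U, V, W
  1-simplices (9): PS, PT, QR, QS, QU, RW, ST, TU, TW
  2-simplices (1): PST

Hence C_0 ≅ Z^8, C_1 ≅ Z^9, C_2 ≅ Z^1.

The boundary map ∂_1: C_1 → C_0 maps an edge to its endpoints' difference, ∂[p,q] = q − p. For instance
  ∂PT = T − P.
As a 8×9 matrix over Z this has rank 6, with invariant factors (1,1,1,1,1,1).

∂_2: C_2 → C_1 acts by ∂[p,q,r] = [q,r] − [p,r] + [p,q]. For instance
  ∂PST = ST − PT + PS.
This gives a 9×1 integer matrix of rank 1; reducing to Smith normal form yields diagonal entries (1).

Now H_k = ker ∂_k / im ∂_{k+1}, so:

  H_1: rank ker ∂_1 − rank ∂_2 = (9 − 6) − 1 = 2, and the invariant factors of ∂_2 are all 1, so H_1 = Z^2.

H_1 = Z^2.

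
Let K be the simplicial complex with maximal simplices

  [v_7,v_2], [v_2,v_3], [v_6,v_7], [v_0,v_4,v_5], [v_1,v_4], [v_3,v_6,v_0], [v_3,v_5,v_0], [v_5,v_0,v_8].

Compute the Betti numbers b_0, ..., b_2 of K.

Fix the vertex order v_0 < v_1 < v_2 < v_3 < v_4 < v_5 < v_6 < v_7 < v_8 and write every simplex with vertices in increasing order. Then dim K = 2 and the simplices of K are:

  0-simplices (9): [v_0], [v_1], [v_2], [v_3], [v_4], [v_5], [v_6], [v_7], [v_8]
  1-simplices (13): [v_0,v_3], [v_0,v_4], [v_0,v_5], [v_0,v_6], [v_0,v_8], [v_1,v_4], [v_2,v_3], [v_2,v_7], [v_3,v_5], [v_3,v_6], [v_4,v_5], [v_5,v_8], [v_6,v_7]
  2-simplices (4): [v_0,v_3,v_5], [v_0,v_3,v_6], [v_0,v_4,v_5], [v_0,v_5,v_8]

so the chain groups are C_0 ≅ Z^9, C_1 ≅ Z^13, C_2 ≅ Z^4.

∂_1: C_1 → C_0 sends each edge [p,q] (with p < q) to q − p.
This gives a 9×13 integer matrix of rank 8; reducing to Smith normal form yields diagonal entries (1,1,1,1,1,1,1,1).

The boundary map ∂_2: C_2 → C_1 acts by ∂[p,q,r] = [q,r] − [p,r] + [p,q]. For instance
  ∂[v_0,v_4,v_5] = [v_4,v_5] − [v_0,v_5] + [v_0,v_4],
  ∂[v_0,v_3,v_6] = [v_3,v_6] − [v_0,v_6] + [v_0,v_3].
This gives a 13×4 integer matrix of rank 4; reducing to Smith normal form yields diagonal entries (1,1,1,1).

Computing H_k = (kernel of ∂_k) / (image of ∂_{k+1}):

  H_0: rank C_0 − rank ∂_1 = 9 − 8 = 1, and the invariant factors of ∂_1 are all 1, so H_0 = Z.
  H_1: rank ker ∂_1 − rank ∂_2 = (13 − 8) − 4 = 1, and the invariant factors of ∂_2 are all 1, so H_1 = Z.
  H_2: rank ker ∂_2 − rank ∂_3 = (4 − 4) − 0 = 0, and there is no ∂_3, so H_2 = 0.

Hence the Betti numbers are b_0 = 1, b_1 = 1, b_2 = 0.

b_0 = 1, b_1 = 1, b_2 = 0.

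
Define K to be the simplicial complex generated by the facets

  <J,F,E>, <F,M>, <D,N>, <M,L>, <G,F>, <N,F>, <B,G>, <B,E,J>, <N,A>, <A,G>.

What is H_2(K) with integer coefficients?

K has 10 vertices, 13 edges, 2 triangles.
rank ∂_2 = 2, rank ∂_3 = 0 ⇒ b_2 = 2 − 2 − 0 = 0. So H_2 = 0.

H_2 = 0.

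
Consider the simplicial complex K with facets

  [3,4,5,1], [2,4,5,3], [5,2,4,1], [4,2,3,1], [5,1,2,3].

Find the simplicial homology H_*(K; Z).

Take the total order 1 < 2 < 3 < 4 < 5 on the vertex set. Then K (dimension 3) consists of the simplices:

  0-simplices (5): [1], [2], [3], [4], [5]
  1-simplices (10): [1,2], [1,3], [1,4], [1,5], [2,3], [2,4], [2,5], [3,4], [3,5], [4,5]
  2-simplices (10): [1,2,3], [1,2,4], [1,2,5], [1,3,4], [1,3,5], [1,4,5], [2,3,4], [2,3,5], [2,4,5], [3,4,5]
  3-simplices (5): [1,2,3,4], [1,2,3,5], [1,2,4,5], [1,3,4,5], [2,3,4,5]

giving chain groups C_0 ≅ Z^5, C_1 ≅ Z^10, C_2 ≅ Z^10, C_3 ≅ Z^5.

The boundary map ∂_1: C_1 → C_0 is given by ∂[p,q] = [q] − [p]. For instance
  ∂[2,5] = [5] − [2].
As a 5×10 matrix over Z this has rank 4, with invariant factors (1,1,1,1).

∂_2: C_2 → C_1 maps a triangle to the signed sum of its edges. For instance
  ∂[2,3,4] = [3,4] − [2,4] + [2,3],
  ∂[1,2,5] = [2,5] − [1,5] + [1,2].
As a 10×10 matrix over Z this has rank 6, with invariant factors (1,1,1,1,1,1).

The boundary map ∂_3: C_3 → C_2 sends each 3-simplex σ to the alternating sum Σ_i (−1)^i (σ with its i-th vertex removed). For instance
  ∂[2,3,4,5] = [3,4,5] − [2,4,5] + [2,3,5] − [2,3,4],
  ∂[1,2,3,5] = [2,3,5] − [1,3,5] + [1,2,5] − [1,2,3].
The resulting 10×5 matrix has rank 4, and its Smith normal form has invariant factors (1,1,1,1).

Reading off H_k = ker ∂_k / im ∂_{k+1}:

  H_0: rank C_0 − rank ∂_1 = 5 − 4 = 1, and the invariant factors of ∂_1 are all 1, so H_0 = Z.
  H_1: rank ker ∂_1 − rank ∂_2 = (10 − 4) − 6 = 0, and the invariant factors of ∂_2 are all 1, so H_1 = 0.
  H_2: rank ker ∂_2 − rank ∂_3 = (10 − 6) − 4 = 0, and the invariant factors of ∂_3 are all 1, so H_2 = 0.
  H_3: rank ker ∂_3 − rank ∂_4 = (5 − 4) − 0 = 1, and there is no ∂_4, so H_3 = Z.

(K is a triangulation of the 3-sphere S^3.)

H_0 = Z,  H_1 = 0,  H_2 = 0,  H_3 = Z.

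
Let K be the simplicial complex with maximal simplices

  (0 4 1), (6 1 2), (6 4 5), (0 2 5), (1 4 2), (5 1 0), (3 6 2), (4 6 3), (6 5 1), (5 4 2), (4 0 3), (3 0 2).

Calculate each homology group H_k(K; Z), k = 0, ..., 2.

H_0 ≅ Z,  H_1 ≅ Z/2Z,  H_2 = 0.

K has 7 vertices, 18 edges, 12 triangles.
rank ∂_0 = 0, rank ∂_1 = 6 ⇒ b_0 = 7 − 0 − 6 = 1; all invariant factors of ∂_1 are 1 so no torsion. So H_0 ≅ Z.
rank ∂_1 = 6, rank ∂_2 = 12 ⇒ b_1 = 18 − 6 − 12 = 0; ∂_2 has invariant factor(s) [2] giving torsion. So H_1 ≅ Z/2Z.
rank ∂_2 = 12, rank ∂_3 = 0 ⇒ b_2 = 12 − 12 − 0 = 0. So H_2 ≅ 0.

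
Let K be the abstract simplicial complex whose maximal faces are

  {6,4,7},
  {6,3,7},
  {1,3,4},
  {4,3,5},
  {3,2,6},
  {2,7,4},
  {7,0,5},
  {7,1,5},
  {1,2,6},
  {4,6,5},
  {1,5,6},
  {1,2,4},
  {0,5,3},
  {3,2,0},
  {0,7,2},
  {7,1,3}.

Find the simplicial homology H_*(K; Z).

H_0 ≅ Z,  H_1 ≅ Z^2,  H_2 ≅ Z.

Fix the vertex order 0 < 1 < 2 < 3 < 4 < 5 < 6 < 7 and write every simplex with vertices in increasing order. Then dim K = 2 and the simplices of K are:

  0-simplices (8): [0], [1], [2], [3], [4], [5], [6], [7]
  1-simplices (24): (24 of them)
  2-simplices (16): [0,2,3], [0,2,7], [0,3,5], [0,5,7], [1,2,4], [1,2,6], [1,3,4], [1,3,7], [1,5,6], [1,5,7], [2,3,6], [2,4,7], [3,4,5], [3,6,7], [4,5,6], [4,6,7]

giving chain groups C_0 ≅ Z^8, C_1 ≅ Z^24, C_2 ≅ Z^16.

Boundary ∂_1: C_1 → C_0 maps an edge to its endpoints' difference, ∂[p,q] = q − p. For instance
  ∂[2,6] = [6] − [2].
The 8×24 boundary matrix has rank 7 and Smith normal form diag(1,1,1,1,1,1,1).

The boundary map ∂_2: C_2 → C_1 sends each 2-simplex [p,q,r] to [q,r] − [p,r] + [p,q]. For instance
  ∂[4,5,6] = [5,6] − [4,6] + [4,5],
  ∂[3,4,5] = [4,5] − [3,5] + [3,4].
The 24×16 boundary matrix has rank 15 and Smith normal form diag(1,1,1,1,1,1,1,1,1,1,1,1,1,1,1).

Computing H_k = (kernel of ∂_k) / (image of ∂_{k+1}):

  H_0: rank C_0 − rank ∂_1 = 8 − 7 = 1, and the invariant factors of ∂_1 are all 1, so H_0 = Z.
  H_1: rank ker ∂_1 − rank ∂_2 = (24 − 7) − 15 = 2, and the invariant factors of ∂_2 are all 1, so H_1 = Z^2.
  H_2: rank ker ∂_2 − rank ∂_3 = (16 − 15) − 0 = 1, and there is no ∂_3, so H_2 = Z.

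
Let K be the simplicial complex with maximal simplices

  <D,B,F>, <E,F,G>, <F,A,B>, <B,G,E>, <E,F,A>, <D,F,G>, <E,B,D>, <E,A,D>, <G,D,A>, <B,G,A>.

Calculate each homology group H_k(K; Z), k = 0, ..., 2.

H_0 = Z,  H_1 = Z/2Z,  H_2 = 0.

Order the vertices as A < B < D < E < F < G. Listing each simplex with vertices in this order, K has dimension 2 with simplices:

  0-simplices (6): A, B, D, E, F, G
  1-simplices (15): AB, AD, AE, AF, AG, BD, BE, BF, BG, DE, DF, DG, EF, EG, FG
  2-simplices (10): ABF, ABG, ADE, ADG, AEF, BDE, BDF, BEG, DFG, EFG

so the chain groups are C_0 ≅ Z^6, C_1 ≅ Z^15, C_2 ≅ Z^10.

Boundary ∂_1: C_1 → C_0 is given by ∂[p,q] = [q] − [p]. For instance
  ∂AB = B − A.
The 6×15 boundary matrix has rank 5 and Smith normal form diag(1,1,1,1,1).

Boundary ∂_2: C_2 → C_1 acts by ∂[p,q,r] = [q,r] − [p,r] + [p,q]. For instance
  ∂BDE = DE − BE + BD,
  ∂AEF = EF − AF + AE.
This gives a 15×10 integer matrix of rank 10; reducing to Smith normal form yields diagonal entries (1,1,1,1,1,1,1,1,1,2).

Computing H_k = (kernel of ∂_k) / (image of ∂_{k+1}):

  H_0: rank C_0 − rank ∂_1 = 6 − 5 = 1, and the invariant factors of ∂_1 are all 1, so H_0 = Z.
  H_1: rank ker ∂_1 − rank ∂_2 = (15 − 5) − 10 = 0, and ∂_2 has invariant factor 2 > 1, so H_1 = Z/2Z.
  H_2: rank ker ∂_2 − rank ∂_3 = (10 − 10) − 0 = 0, and there is no ∂_3, so H_2 = 0.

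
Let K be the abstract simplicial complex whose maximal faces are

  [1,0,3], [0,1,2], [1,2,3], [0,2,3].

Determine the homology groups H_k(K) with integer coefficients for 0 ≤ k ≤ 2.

K has 4 vertices, 6 edges, 4 triangles.
rank ∂_0 = 0, rank ∂_1 = 3 ⇒ b_0 = 4 − 0 − 3 = 1; all invariant factors of ∂_1 are 1 so no torsion. So H_0 ≅ Z.
rank ∂_1 = 3, rank ∂_2 = 3 ⇒ b_1 = 6 − 3 − 3 = 0; all invariant factors of ∂_2 are 1 so no torsion. So H_1 ≅ 0.
rank ∂_2 = 3, rank ∂_3 = 0 ⇒ b_2 = 4 − 3 − 0 = 1. So H_2 ≅ Z.

H_0 ≅ Z,  H_1 = 0,  H_2 ≅ Z.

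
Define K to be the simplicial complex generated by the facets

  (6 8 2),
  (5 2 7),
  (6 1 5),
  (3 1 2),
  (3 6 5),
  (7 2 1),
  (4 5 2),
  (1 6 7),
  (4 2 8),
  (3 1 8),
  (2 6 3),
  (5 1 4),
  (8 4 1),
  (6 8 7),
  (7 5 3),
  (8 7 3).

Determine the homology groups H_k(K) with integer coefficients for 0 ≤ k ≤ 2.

Take the total order 1 < 2 < 3 < 4 < 5 < 6 < 7 < 8 on the vertex set. Then K (dimension 2) consists of the simplices:

  0-simplices (8): [1], [2], [3], [4], [5], [6], [7], [8]
  1-simplices (24): (24 of them)
  2-simplices (16): [1,2,3], [1,2,7], [1,3,8], [1,4,5], [1,4,8], [1,5,6], [1,6,7], [2,3,6], [2,4,5], [2,4,8], [2,5,7], [2,6,8], [3,5,6], [3,5,7], [3,7,8], [6,7,8]

Hence C_0 ≅ Z^8, C_1 ≅ Z^24, C_2 ≅ Z^16.

The boundary map ∂_1: C_1 → C_0 is given by ∂[p,q] = [q] − [p].
As a 8×24 matrix over Z this has rank 7, with invariant factors (1,1,1,1,1,1,1).

The boundary map ∂_2: C_2 → C_1 sends each 2-simplex [p,q,r] to [q,r] − [p,r] + [p,q]. For instance
  ∂[1,4,8] = [4,8] − [1,8] + [1,4],
  ∂[1,6,7] = [6,7] − [1,7] + [1,6].
The resulting 24×16 matrix has rank 15, and its Smith normal form has invariant factors (1,1,1,1,1,1,1,1,1,1,1,1,1,1,1).

Now H_k = ker ∂_k / im ∂_{k+1}, so:

  H_0: rank C_0 − rank ∂_1 = 8 − 7 = 1, and the invariant factors of ∂_1 are all 1, so H_0 = Z.
  H_1: rank ker ∂_1 − rank ∂_2 = (24 − 7) − 15 = 2, and the invariant factors of ∂_2 are all 1, so H_1 = Z^2.
  H_2: rank ker ∂_2 − rank ∂_3 = (16 − 15) − 0 = 1, and there is no ∂_3, so H_2 = Z.

As a check, the Euler characteristic is 8 − 24 + 16 = 0, which agrees with 1 − 2 + 1 = 0.

H_0 ≅ Z,  H_1 ≅ Z^2,  H_2 ≅ Z.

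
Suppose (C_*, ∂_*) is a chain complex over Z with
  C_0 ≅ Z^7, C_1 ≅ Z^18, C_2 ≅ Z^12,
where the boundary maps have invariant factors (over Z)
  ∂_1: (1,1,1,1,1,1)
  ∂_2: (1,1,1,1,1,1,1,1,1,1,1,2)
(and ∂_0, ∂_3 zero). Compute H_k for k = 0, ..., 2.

H_0: b_0 = 7 − 0 − 6 = 1; torsion from ∂_1 factors > 1: none. So H_0 ≅ Z.
H_1: b_1 = 18 − 6 − 12 = 0; torsion from ∂_2 factors > 1: [2]. So H_1 ≅ Z/2.
H_2: b_2 = 12 − 12 − 0 = 0; torsion from ∂_3 factors > 1: none. So H_2 ≅ 0.

H_0 ≅ Z,  H_1 ≅ Z/2,  H_2 = 0.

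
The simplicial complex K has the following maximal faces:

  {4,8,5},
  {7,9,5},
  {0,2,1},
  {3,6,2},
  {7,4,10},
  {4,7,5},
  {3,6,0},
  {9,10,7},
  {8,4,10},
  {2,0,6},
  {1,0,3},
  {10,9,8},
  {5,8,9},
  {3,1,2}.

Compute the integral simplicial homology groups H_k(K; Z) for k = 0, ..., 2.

K has 11 vertices, 21 edges, 14 triangles.
rank ∂_0 = 0, rank ∂_1 = 9 ⇒ b_0 = 11 − 0 − 9 = 2; all invariant factors of ∂_1 are 1 so no torsion. So H_0 = Z^2.
rank ∂_1 = 9, rank ∂_2 = 12 ⇒ b_1 = 21 − 9 − 12 = 0; all invariant factors of ∂_2 are 1 so no torsion. So H_1 = 0.
rank ∂_2 = 12, rank ∂_3 = 0 ⇒ b_2 = 14 − 12 − 0 = 2. So H_2 = Z^2.

H_0 ≅ Z^2,  H_1 = 0,  H_2 ≅ Z^2.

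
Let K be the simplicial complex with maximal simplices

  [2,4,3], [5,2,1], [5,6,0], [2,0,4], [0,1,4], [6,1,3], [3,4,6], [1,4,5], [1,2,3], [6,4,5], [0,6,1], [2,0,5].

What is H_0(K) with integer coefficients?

We work with the vertex ordering 0 < 1 < 2 < 3 < 4 < 5 < 6. The simplices of K, each written with vertices in increasing order, are:

  0-simplices (7): [0], [1], [2], [3], [4], [5], [6]
  1-simplices (18): [0,1], [0,2], [0,4], [0,5], [0,6], [1,2], [1,3], [1,4], [1,5], [1,6], [2,3], [2,4], [2,5], [3,4], [3,6], [4,5], [4,6], [5,6]
  2-simplices (12): [0,1,4], [0,1,6], [0,2,4], [0,2,5], [0,5,6], [1,2,3], [1,2,5], [1,3,6], [1,4,5], [2,3,4], [3,4,6], [4,5,6]

Hence C_0 ≅ Z^7, C_1 ≅ Z^18, C_2 ≅ Z^12.

The boundary map ∂_1: C_1 → C_0 is given by ∂[p,q] = [q] − [p]. For instance
  ∂[4,6] = [6] − [4].
The 7×18 boundary matrix has rank 6 and Smith normal form diag(1,1,1,1,1,1).

∂_2: C_2 → C_1 maps a triangle to the signed sum of its edges. For instance
  ∂[1,2,3] = [2,3] − [1,3] + [1,2],
  ∂[0,1,6] = [1,6] − [0,6] + [0,1].
This gives a 18×12 integer matrix of rank 12; reducing to Smith normal form yields diagonal entries (1,1,1,1,1,1,1,1,1,1,1,2).

From H_k ≅ ker(∂_k) / im(∂_{k+1}) we obtain:

  H_0: rank C_0 − rank ∂_1 = 7 − 6 = 1, and the invariant factors of ∂_1 are all 1, so H_0 = Z.

H_0 = Z.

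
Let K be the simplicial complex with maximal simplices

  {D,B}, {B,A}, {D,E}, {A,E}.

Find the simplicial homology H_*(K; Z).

Order the vertices as A < B < D < E. Listing each simplex with vertices in this order, K has dimension 1 with simplices:

  0-simplices (4): A, B, D, E
  1-simplices (4): AB, AE, BD, DE

Hence C_0 ≅ Z^4, C_1 ≅ Z^4.

∂_1: C_1 → C_0 maps an edge to its endpoints' difference, ∂[p,q] = q − p. For instance
  ∂DE = E − D.
The 4×4 boundary matrix has rank 3 and Smith normal form diag(1,1,1).

Computing H_k = (kernel of ∂_k) / (image of ∂_{k+1}):

  H_0: rank C_0 − rank ∂_1 = 4 − 3 = 1, and the invariant factors of ∂_1 are all 1, so H_0 = Z.
  H_1: rank ker ∂_1 − rank ∂_2 = (4 − 3) − 0 = 1, and there is no ∂_2, so H_1 = Z.

H_0 = Z,  H_1 = Z.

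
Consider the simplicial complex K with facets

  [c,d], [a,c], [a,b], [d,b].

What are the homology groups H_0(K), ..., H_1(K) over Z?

H_0 ≅ Z,  H_1 ≅ Z.

Order the vertices as a < b < c < d. Listing each simplex with vertices in this order, K has dimension 1 with simplices:

  0-simplices (4): a, b, c, d
  1-simplices (4): ab, ac, bd, cd

so the chain groups are C_0 ≅ Z^4, C_1 ≅ Z^4.

Boundary ∂_1: C_1 → C_0 maps an edge to its endpoints' difference, ∂[p,q] = q − p. For instance
  ∂bd = d − b.
The 4×4 boundary matrix has rank 3 and Smith normal form diag(1,1,1).

Now H_k = ker ∂_k / im ∂_{k+1}, so:

  H_0: rank C_0 − rank ∂_1 = 4 − 3 = 1, and the invariant factors of ∂_1 are all 1, so H_0 ≅ Z.
  H_1: rank ker ∂_1 − rank ∂_2 = (4 − 3) − 0 = 1, and there is no ∂_2, so H_1 ≅ Z.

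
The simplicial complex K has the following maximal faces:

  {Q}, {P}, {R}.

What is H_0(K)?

Fix the vertex order P < Q < R and write every simplex with vertices in increasing order. Then dim K = 0 and the simplices of K are:

  0-simplices (3): P, Q, R

so the chain groups are C_0 ≅ Z^3.

Now H_k = ker ∂_k / im ∂_{k+1}, so:

  H_0: rank C_0 − rank ∂_1 = 3 − 0 = 3, and there is no ∂_1, so H_0 = Z^3.

H_0 ≅ Z^3.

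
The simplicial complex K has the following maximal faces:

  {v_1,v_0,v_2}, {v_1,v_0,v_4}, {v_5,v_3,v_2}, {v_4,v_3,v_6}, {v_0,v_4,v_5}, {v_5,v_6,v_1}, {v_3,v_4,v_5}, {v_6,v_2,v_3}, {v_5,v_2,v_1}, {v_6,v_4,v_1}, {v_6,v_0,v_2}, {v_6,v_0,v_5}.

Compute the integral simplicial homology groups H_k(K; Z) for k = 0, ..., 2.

Order the vertices as v_0 < v_1 < v_2 < v_3 < v_4 < v_5 < v_6. Listing each simplex with vertices in this order, K has dimension 2 with simplices:

  0-simplices (7): [v_0], [v_1], [v_2], [v_3], [v_4], [v_5], [v_6]
  1-simplices (18): (18 of them)
  2-simplices (12): (12 of them)

so the chain groups are C_0 ≅ Z^7, C_1 ≅ Z^18, C_2 ≅ Z^12.

∂_1: C_1 → C_0 is given by ∂[p,q] = [q] − [p]. For instance
  ∂[v_1,v_6] = [v_6] − [v_1].
The 7×18 boundary matrix has rank 6 and Smith normal form diag(1,1,1,1,1,1).

The boundary map ∂_2: C_2 → C_1 acts by ∂[p,q,r] = [q,r] − [p,r] + [p,q]. For instance
  ∂[v_0,v_2,v_6] = [v_2,v_6] − [v_0,v_6] + [v_0,v_2],
  ∂[v_1,v_4,v_6] = [v_4,v_6] − [v_1,v_6] + [v_1,v_4].
This gives a 18×12 integer matrix of rank 12; reducing to Smith normal form yields diagonal entries (1,1,1,1,1,1,1,1,1,1,1,2).

From H_k ≅ ker(∂_k) / im(∂_{k+1}) we obtain:

  H_0: rank C_0 − rank ∂_1 = 7 − 6 = 1, and the invariant factors of ∂_1 are all 1, so H_0 ≅ Z.
  H_1: rank ker ∂_1 − rank ∂_2 = (18 − 6) − 12 = 0, and ∂_2 has invariant factor 2 > 1, so H_1 ≅ Z_2.
  H_2: rank ker ∂_2 − rank ∂_3 = (12 − 12) − 0 = 0, and there is no ∂_3, so H_2 ≅ 0.

As a check, the Euler characteristic is 7 − 18 + 12 = 1, which agrees with 1 − 0 + 0 = 1.

H_0 = Z,  H_1 = Z_2,  H_2 = 0.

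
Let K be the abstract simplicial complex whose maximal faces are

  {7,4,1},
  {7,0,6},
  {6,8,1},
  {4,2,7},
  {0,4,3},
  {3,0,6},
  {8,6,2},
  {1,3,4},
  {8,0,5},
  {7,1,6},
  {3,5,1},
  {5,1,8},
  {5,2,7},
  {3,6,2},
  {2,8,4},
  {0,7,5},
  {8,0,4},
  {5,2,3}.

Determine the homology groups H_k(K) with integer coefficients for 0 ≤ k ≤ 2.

H_0 ≅ Z,  H_1 ≅ Z^2,  H_2 ≅ Z.

Fix the vertex order 0 < 1 < 2 < 3 < 4 < 5 < 6 < 7 < 8 and write every simplex with vertices in increasing order. Then dim K = 2 and the simplices of K are:

  0-simplices (9): [0], [1], [2], [3], [4], [5], [6], [7], [8]
  1-simplices (27): (27 of them)
  2-simplices (18): [0,3,4], [0,3,6], [0,4,8], [0,5,7], [0,5,8], [0,6,7], [1,3,4], [1,3,5], [1,4,7], [1,5,8], [1,6,7], [1,6,8], [2,3,5], [2,3,6], [2,4,7], [2,4,8], [2,5,7], [2,6,8]

giving chain groups C_0 ≅ Z^9, C_1 ≅ Z^27, C_2 ≅ Z^18.

Boundary ∂_1: C_1 → C_0 is given by ∂[p,q] = [q] − [p]. For instance
  ∂[5,8] = [8] − [5].
As a 9×27 matrix over Z this has rank 8, with invariant factors (1,1,1,1,1,1,1,1).

The boundary map ∂_2: C_2 → C_1 maps a triangle to the signed sum of its edges. For instance
  ∂[2,4,7] = [4,7] − [2,7] + [2,4],
  ∂[0,5,7] = [5,7] − [0,7] + [0,5].
The resulting 27×18 matrix has rank 17, and its Smith normal form has invariant factors (1,1,1,1,1,1,1,1,1,1,1,1,1,1,1,1,1).

Computing H_k = (kernel of ∂_k) / (image of ∂_{k+1}):

  H_0: rank C_0 − rank ∂_1 = 9 − 8 = 1, and the invariant factors of ∂_1 are all 1, so H_0 = Z.
  H_1: rank ker ∂_1 − rank ∂_2 = (27 − 8) − 17 = 2, and the invariant factors of ∂_2 are all 1, so H_1 = Z^2.
  H_2: rank ker ∂_2 − rank ∂_3 = (18 − 17) − 0 = 1, and there is no ∂_3, so H_2 = Z.

As a check, the Euler characteristic is 9 − 27 + 18 = 0, which agrees with 1 − 2 + 1 = 0.
(K is a triangulation of the torus T^2.)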